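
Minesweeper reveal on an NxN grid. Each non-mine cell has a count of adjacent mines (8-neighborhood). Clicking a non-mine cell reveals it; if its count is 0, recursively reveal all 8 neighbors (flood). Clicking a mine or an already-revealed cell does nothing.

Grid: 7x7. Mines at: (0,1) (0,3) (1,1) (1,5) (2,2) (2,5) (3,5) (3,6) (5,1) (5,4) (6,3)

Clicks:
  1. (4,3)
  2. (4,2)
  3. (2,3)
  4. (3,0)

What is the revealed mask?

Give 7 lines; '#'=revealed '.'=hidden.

Click 1 (4,3) count=1: revealed 1 new [(4,3)] -> total=1
Click 2 (4,2) count=1: revealed 1 new [(4,2)] -> total=2
Click 3 (2,3) count=1: revealed 1 new [(2,3)] -> total=3
Click 4 (3,0) count=0: revealed 6 new [(2,0) (2,1) (3,0) (3,1) (4,0) (4,1)] -> total=9

Answer: .......
.......
##.#...
##.....
####...
.......
.......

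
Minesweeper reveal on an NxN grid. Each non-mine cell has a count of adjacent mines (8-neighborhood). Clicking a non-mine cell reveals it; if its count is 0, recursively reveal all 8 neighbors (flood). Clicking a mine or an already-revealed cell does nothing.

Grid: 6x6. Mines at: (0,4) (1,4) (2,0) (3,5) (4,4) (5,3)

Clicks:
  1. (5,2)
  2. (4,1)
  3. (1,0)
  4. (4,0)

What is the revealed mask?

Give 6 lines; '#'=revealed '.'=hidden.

Click 1 (5,2) count=1: revealed 1 new [(5,2)] -> total=1
Click 2 (4,1) count=0: revealed 21 new [(0,0) (0,1) (0,2) (0,3) (1,0) (1,1) (1,2) (1,3) (2,1) (2,2) (2,3) (3,0) (3,1) (3,2) (3,3) (4,0) (4,1) (4,2) (4,3) (5,0) (5,1)] -> total=22
Click 3 (1,0) count=1: revealed 0 new [(none)] -> total=22
Click 4 (4,0) count=0: revealed 0 new [(none)] -> total=22

Answer: ####..
####..
.###..
####..
####..
###...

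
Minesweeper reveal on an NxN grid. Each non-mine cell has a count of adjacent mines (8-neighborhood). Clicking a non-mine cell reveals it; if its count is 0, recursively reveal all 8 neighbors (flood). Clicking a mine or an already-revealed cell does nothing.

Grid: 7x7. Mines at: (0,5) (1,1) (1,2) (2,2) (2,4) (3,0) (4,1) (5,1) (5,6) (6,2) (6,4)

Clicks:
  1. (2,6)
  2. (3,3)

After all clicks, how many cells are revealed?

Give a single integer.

Answer: 9

Derivation:
Click 1 (2,6) count=0: revealed 8 new [(1,5) (1,6) (2,5) (2,6) (3,5) (3,6) (4,5) (4,6)] -> total=8
Click 2 (3,3) count=2: revealed 1 new [(3,3)] -> total=9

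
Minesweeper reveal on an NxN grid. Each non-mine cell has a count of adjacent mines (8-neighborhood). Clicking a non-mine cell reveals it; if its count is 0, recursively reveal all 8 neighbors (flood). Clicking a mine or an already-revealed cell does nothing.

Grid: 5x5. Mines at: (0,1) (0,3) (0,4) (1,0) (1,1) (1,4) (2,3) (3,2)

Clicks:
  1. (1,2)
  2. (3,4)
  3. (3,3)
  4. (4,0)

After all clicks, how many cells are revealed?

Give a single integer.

Click 1 (1,2) count=4: revealed 1 new [(1,2)] -> total=1
Click 2 (3,4) count=1: revealed 1 new [(3,4)] -> total=2
Click 3 (3,3) count=2: revealed 1 new [(3,3)] -> total=3
Click 4 (4,0) count=0: revealed 6 new [(2,0) (2,1) (3,0) (3,1) (4,0) (4,1)] -> total=9

Answer: 9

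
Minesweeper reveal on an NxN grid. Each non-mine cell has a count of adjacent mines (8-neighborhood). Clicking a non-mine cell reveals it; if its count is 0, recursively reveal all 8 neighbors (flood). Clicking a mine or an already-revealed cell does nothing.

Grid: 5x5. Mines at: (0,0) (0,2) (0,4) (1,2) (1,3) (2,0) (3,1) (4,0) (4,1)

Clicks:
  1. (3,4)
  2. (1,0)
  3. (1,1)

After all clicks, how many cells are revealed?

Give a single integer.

Click 1 (3,4) count=0: revealed 9 new [(2,2) (2,3) (2,4) (3,2) (3,3) (3,4) (4,2) (4,3) (4,4)] -> total=9
Click 2 (1,0) count=2: revealed 1 new [(1,0)] -> total=10
Click 3 (1,1) count=4: revealed 1 new [(1,1)] -> total=11

Answer: 11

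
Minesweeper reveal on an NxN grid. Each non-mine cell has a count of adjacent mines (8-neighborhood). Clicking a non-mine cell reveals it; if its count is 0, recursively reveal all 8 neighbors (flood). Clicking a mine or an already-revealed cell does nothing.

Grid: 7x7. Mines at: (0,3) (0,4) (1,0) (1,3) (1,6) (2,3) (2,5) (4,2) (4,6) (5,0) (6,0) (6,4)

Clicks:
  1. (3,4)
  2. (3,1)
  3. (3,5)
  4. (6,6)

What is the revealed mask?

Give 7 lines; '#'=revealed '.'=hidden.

Answer: .......
.......
.......
.#..##.
.......
.....##
.....##

Derivation:
Click 1 (3,4) count=2: revealed 1 new [(3,4)] -> total=1
Click 2 (3,1) count=1: revealed 1 new [(3,1)] -> total=2
Click 3 (3,5) count=2: revealed 1 new [(3,5)] -> total=3
Click 4 (6,6) count=0: revealed 4 new [(5,5) (5,6) (6,5) (6,6)] -> total=7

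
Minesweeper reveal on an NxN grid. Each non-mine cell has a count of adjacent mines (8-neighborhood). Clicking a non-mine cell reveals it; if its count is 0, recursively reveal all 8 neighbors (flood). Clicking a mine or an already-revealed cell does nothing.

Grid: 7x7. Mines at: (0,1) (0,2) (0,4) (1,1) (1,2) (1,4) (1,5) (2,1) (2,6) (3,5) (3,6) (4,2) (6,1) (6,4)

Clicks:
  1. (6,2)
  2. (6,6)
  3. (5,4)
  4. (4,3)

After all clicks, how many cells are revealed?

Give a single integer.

Click 1 (6,2) count=1: revealed 1 new [(6,2)] -> total=1
Click 2 (6,6) count=0: revealed 6 new [(4,5) (4,6) (5,5) (5,6) (6,5) (6,6)] -> total=7
Click 3 (5,4) count=1: revealed 1 new [(5,4)] -> total=8
Click 4 (4,3) count=1: revealed 1 new [(4,3)] -> total=9

Answer: 9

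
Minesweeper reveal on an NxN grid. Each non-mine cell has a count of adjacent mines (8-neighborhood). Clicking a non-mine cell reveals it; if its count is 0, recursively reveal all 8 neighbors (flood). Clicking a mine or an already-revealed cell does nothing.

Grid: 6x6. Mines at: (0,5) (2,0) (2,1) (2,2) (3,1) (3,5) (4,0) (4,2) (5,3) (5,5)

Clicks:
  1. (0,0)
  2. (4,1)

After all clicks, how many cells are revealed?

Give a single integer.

Click 1 (0,0) count=0: revealed 10 new [(0,0) (0,1) (0,2) (0,3) (0,4) (1,0) (1,1) (1,2) (1,3) (1,4)] -> total=10
Click 2 (4,1) count=3: revealed 1 new [(4,1)] -> total=11

Answer: 11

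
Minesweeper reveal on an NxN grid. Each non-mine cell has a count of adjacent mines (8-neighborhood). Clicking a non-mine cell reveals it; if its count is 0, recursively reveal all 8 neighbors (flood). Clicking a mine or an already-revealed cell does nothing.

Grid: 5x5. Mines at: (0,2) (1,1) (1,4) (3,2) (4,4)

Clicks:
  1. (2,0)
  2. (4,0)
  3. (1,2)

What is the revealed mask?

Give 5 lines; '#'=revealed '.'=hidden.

Click 1 (2,0) count=1: revealed 1 new [(2,0)] -> total=1
Click 2 (4,0) count=0: revealed 5 new [(2,1) (3,0) (3,1) (4,0) (4,1)] -> total=6
Click 3 (1,2) count=2: revealed 1 new [(1,2)] -> total=7

Answer: .....
..#..
##...
##...
##...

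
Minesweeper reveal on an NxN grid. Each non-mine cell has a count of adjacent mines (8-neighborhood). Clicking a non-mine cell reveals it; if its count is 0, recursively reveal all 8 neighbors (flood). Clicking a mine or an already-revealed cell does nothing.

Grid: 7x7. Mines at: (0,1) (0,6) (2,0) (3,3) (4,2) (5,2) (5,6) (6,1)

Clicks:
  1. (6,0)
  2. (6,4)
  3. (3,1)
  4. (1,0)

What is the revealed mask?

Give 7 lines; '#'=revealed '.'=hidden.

Click 1 (6,0) count=1: revealed 1 new [(6,0)] -> total=1
Click 2 (6,4) count=0: revealed 9 new [(4,3) (4,4) (4,5) (5,3) (5,4) (5,5) (6,3) (6,4) (6,5)] -> total=10
Click 3 (3,1) count=2: revealed 1 new [(3,1)] -> total=11
Click 4 (1,0) count=2: revealed 1 new [(1,0)] -> total=12

Answer: .......
#......
.......
.#.....
...###.
...###.
#..###.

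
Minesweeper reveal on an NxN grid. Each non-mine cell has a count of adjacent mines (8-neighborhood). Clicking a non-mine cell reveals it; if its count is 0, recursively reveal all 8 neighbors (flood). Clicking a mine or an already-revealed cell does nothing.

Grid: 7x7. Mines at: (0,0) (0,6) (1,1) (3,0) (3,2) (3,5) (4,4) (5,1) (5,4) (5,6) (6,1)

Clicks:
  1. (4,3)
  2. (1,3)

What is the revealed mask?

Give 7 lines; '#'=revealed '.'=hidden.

Answer: ..####.
..####.
..####.
.......
...#...
.......
.......

Derivation:
Click 1 (4,3) count=3: revealed 1 new [(4,3)] -> total=1
Click 2 (1,3) count=0: revealed 12 new [(0,2) (0,3) (0,4) (0,5) (1,2) (1,3) (1,4) (1,5) (2,2) (2,3) (2,4) (2,5)] -> total=13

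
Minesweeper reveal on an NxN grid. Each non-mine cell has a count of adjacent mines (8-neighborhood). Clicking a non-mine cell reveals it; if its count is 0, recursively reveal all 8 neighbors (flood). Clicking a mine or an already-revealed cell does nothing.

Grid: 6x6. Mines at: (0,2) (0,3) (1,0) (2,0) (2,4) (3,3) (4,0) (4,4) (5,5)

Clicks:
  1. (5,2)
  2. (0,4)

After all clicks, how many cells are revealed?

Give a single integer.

Answer: 7

Derivation:
Click 1 (5,2) count=0: revealed 6 new [(4,1) (4,2) (4,3) (5,1) (5,2) (5,3)] -> total=6
Click 2 (0,4) count=1: revealed 1 new [(0,4)] -> total=7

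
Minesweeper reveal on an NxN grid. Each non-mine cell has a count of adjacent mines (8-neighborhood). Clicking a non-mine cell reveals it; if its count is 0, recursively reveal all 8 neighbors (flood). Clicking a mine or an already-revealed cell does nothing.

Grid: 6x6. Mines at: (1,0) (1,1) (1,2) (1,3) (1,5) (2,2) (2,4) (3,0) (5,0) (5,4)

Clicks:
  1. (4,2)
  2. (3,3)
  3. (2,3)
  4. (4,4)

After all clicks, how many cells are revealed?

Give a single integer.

Click 1 (4,2) count=0: revealed 9 new [(3,1) (3,2) (3,3) (4,1) (4,2) (4,3) (5,1) (5,2) (5,3)] -> total=9
Click 2 (3,3) count=2: revealed 0 new [(none)] -> total=9
Click 3 (2,3) count=4: revealed 1 new [(2,3)] -> total=10
Click 4 (4,4) count=1: revealed 1 new [(4,4)] -> total=11

Answer: 11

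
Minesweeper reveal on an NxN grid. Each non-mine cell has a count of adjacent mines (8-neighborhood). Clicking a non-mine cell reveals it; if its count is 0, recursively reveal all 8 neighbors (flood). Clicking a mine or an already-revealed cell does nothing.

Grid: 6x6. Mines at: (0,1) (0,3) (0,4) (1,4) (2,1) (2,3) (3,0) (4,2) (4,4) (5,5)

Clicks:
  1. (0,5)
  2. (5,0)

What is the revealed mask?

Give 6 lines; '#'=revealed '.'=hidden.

Answer: .....#
......
......
......
##....
##....

Derivation:
Click 1 (0,5) count=2: revealed 1 new [(0,5)] -> total=1
Click 2 (5,0) count=0: revealed 4 new [(4,0) (4,1) (5,0) (5,1)] -> total=5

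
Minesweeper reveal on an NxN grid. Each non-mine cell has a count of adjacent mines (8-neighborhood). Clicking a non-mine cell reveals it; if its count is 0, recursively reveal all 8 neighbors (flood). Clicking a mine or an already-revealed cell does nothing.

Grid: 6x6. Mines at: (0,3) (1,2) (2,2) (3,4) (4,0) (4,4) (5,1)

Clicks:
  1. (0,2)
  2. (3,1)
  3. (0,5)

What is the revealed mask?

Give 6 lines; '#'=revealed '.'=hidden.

Answer: ..#.##
....##
....##
.#....
......
......

Derivation:
Click 1 (0,2) count=2: revealed 1 new [(0,2)] -> total=1
Click 2 (3,1) count=2: revealed 1 new [(3,1)] -> total=2
Click 3 (0,5) count=0: revealed 6 new [(0,4) (0,5) (1,4) (1,5) (2,4) (2,5)] -> total=8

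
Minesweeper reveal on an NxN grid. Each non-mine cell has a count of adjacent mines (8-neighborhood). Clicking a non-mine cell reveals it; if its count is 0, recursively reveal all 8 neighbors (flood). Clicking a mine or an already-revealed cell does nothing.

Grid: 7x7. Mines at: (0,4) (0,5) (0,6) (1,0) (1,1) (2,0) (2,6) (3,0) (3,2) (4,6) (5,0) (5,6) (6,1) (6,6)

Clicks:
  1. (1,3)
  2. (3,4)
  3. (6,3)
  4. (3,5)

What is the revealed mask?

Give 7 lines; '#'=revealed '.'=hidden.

Click 1 (1,3) count=1: revealed 1 new [(1,3)] -> total=1
Click 2 (3,4) count=0: revealed 20 new [(1,4) (1,5) (2,3) (2,4) (2,5) (3,3) (3,4) (3,5) (4,2) (4,3) (4,4) (4,5) (5,2) (5,3) (5,4) (5,5) (6,2) (6,3) (6,4) (6,5)] -> total=21
Click 3 (6,3) count=0: revealed 0 new [(none)] -> total=21
Click 4 (3,5) count=2: revealed 0 new [(none)] -> total=21

Answer: .......
...###.
...###.
...###.
..####.
..####.
..####.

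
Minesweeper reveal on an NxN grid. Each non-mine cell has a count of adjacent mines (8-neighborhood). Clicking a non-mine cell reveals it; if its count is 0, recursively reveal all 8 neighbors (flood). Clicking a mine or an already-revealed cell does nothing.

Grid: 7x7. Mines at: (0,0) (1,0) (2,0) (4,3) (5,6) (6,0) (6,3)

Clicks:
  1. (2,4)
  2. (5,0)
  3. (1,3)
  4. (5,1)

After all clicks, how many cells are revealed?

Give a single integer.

Answer: 29

Derivation:
Click 1 (2,4) count=0: revealed 27 new [(0,1) (0,2) (0,3) (0,4) (0,5) (0,6) (1,1) (1,2) (1,3) (1,4) (1,5) (1,6) (2,1) (2,2) (2,3) (2,4) (2,5) (2,6) (3,1) (3,2) (3,3) (3,4) (3,5) (3,6) (4,4) (4,5) (4,6)] -> total=27
Click 2 (5,0) count=1: revealed 1 new [(5,0)] -> total=28
Click 3 (1,3) count=0: revealed 0 new [(none)] -> total=28
Click 4 (5,1) count=1: revealed 1 new [(5,1)] -> total=29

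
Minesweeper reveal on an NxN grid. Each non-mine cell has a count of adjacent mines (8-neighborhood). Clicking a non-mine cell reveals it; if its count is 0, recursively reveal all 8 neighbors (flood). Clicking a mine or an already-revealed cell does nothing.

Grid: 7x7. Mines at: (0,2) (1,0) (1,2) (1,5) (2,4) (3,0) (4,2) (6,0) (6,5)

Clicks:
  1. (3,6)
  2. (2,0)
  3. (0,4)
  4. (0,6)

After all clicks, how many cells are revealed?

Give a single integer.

Click 1 (3,6) count=0: revealed 14 new [(2,5) (2,6) (3,3) (3,4) (3,5) (3,6) (4,3) (4,4) (4,5) (4,6) (5,3) (5,4) (5,5) (5,6)] -> total=14
Click 2 (2,0) count=2: revealed 1 new [(2,0)] -> total=15
Click 3 (0,4) count=1: revealed 1 new [(0,4)] -> total=16
Click 4 (0,6) count=1: revealed 1 new [(0,6)] -> total=17

Answer: 17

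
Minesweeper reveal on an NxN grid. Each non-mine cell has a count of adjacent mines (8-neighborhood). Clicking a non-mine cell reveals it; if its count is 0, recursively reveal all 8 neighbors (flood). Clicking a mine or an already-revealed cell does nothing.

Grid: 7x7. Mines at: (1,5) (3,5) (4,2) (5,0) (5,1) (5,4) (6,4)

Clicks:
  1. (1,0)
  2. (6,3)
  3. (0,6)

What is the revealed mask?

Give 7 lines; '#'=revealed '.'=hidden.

Answer: #####.#
#####..
#####..
#####..
##.....
.......
...#...

Derivation:
Click 1 (1,0) count=0: revealed 22 new [(0,0) (0,1) (0,2) (0,3) (0,4) (1,0) (1,1) (1,2) (1,3) (1,4) (2,0) (2,1) (2,2) (2,3) (2,4) (3,0) (3,1) (3,2) (3,3) (3,4) (4,0) (4,1)] -> total=22
Click 2 (6,3) count=2: revealed 1 new [(6,3)] -> total=23
Click 3 (0,6) count=1: revealed 1 new [(0,6)] -> total=24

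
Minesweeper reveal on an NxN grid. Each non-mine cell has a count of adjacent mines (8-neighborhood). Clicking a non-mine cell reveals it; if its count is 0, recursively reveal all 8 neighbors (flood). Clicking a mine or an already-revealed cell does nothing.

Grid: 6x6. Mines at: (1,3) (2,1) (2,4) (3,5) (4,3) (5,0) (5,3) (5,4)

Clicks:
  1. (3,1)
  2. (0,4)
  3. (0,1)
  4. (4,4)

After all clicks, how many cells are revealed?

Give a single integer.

Answer: 9

Derivation:
Click 1 (3,1) count=1: revealed 1 new [(3,1)] -> total=1
Click 2 (0,4) count=1: revealed 1 new [(0,4)] -> total=2
Click 3 (0,1) count=0: revealed 6 new [(0,0) (0,1) (0,2) (1,0) (1,1) (1,2)] -> total=8
Click 4 (4,4) count=4: revealed 1 new [(4,4)] -> total=9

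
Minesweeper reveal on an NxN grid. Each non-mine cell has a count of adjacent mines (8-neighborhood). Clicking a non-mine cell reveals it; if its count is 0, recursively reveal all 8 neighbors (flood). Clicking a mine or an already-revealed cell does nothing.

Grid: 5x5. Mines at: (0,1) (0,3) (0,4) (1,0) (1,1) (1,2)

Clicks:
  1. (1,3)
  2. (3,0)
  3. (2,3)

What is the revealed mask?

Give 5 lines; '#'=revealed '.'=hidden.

Click 1 (1,3) count=3: revealed 1 new [(1,3)] -> total=1
Click 2 (3,0) count=0: revealed 16 new [(1,4) (2,0) (2,1) (2,2) (2,3) (2,4) (3,0) (3,1) (3,2) (3,3) (3,4) (4,0) (4,1) (4,2) (4,3) (4,4)] -> total=17
Click 3 (2,3) count=1: revealed 0 new [(none)] -> total=17

Answer: .....
...##
#####
#####
#####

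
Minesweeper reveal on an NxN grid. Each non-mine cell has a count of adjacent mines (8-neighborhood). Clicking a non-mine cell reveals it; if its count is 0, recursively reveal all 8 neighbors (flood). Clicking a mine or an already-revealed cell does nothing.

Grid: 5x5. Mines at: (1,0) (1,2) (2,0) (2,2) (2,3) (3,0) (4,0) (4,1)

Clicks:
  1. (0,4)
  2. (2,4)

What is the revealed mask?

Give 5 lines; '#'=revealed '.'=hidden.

Click 1 (0,4) count=0: revealed 4 new [(0,3) (0,4) (1,3) (1,4)] -> total=4
Click 2 (2,4) count=1: revealed 1 new [(2,4)] -> total=5

Answer: ...##
...##
....#
.....
.....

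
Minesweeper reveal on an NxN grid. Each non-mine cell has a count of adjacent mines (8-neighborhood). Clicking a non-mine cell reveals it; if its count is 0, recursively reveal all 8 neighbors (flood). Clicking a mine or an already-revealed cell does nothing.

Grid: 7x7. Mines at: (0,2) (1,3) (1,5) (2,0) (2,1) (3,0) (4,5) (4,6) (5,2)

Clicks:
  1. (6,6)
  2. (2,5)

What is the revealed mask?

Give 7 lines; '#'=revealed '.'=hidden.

Answer: .......
.......
.....#.
.......
.......
...####
...####

Derivation:
Click 1 (6,6) count=0: revealed 8 new [(5,3) (5,4) (5,5) (5,6) (6,3) (6,4) (6,5) (6,6)] -> total=8
Click 2 (2,5) count=1: revealed 1 new [(2,5)] -> total=9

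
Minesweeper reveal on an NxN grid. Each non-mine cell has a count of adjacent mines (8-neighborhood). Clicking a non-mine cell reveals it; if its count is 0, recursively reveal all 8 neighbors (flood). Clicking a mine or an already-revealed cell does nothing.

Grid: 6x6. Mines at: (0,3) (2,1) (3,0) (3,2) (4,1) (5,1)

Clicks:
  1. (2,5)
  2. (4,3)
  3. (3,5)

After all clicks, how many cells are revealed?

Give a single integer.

Answer: 19

Derivation:
Click 1 (2,5) count=0: revealed 19 new [(0,4) (0,5) (1,3) (1,4) (1,5) (2,3) (2,4) (2,5) (3,3) (3,4) (3,5) (4,2) (4,3) (4,4) (4,5) (5,2) (5,3) (5,4) (5,5)] -> total=19
Click 2 (4,3) count=1: revealed 0 new [(none)] -> total=19
Click 3 (3,5) count=0: revealed 0 new [(none)] -> total=19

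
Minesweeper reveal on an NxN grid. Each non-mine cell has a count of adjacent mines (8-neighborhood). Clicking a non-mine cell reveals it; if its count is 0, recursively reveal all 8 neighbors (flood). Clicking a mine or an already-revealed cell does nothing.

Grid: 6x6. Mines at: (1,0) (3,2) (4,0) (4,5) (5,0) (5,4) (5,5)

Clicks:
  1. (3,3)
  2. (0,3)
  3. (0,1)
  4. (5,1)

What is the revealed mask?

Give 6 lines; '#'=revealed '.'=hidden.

Answer: .#####
.#####
.#####
...###
......
.#....

Derivation:
Click 1 (3,3) count=1: revealed 1 new [(3,3)] -> total=1
Click 2 (0,3) count=0: revealed 17 new [(0,1) (0,2) (0,3) (0,4) (0,5) (1,1) (1,2) (1,3) (1,4) (1,5) (2,1) (2,2) (2,3) (2,4) (2,5) (3,4) (3,5)] -> total=18
Click 3 (0,1) count=1: revealed 0 new [(none)] -> total=18
Click 4 (5,1) count=2: revealed 1 new [(5,1)] -> total=19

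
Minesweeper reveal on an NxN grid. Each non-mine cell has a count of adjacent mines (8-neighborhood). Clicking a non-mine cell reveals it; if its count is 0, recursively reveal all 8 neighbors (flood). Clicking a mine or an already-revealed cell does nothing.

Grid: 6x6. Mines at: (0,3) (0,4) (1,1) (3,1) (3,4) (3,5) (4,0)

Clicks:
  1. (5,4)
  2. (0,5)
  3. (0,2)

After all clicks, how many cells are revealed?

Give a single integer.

Click 1 (5,4) count=0: revealed 10 new [(4,1) (4,2) (4,3) (4,4) (4,5) (5,1) (5,2) (5,3) (5,4) (5,5)] -> total=10
Click 2 (0,5) count=1: revealed 1 new [(0,5)] -> total=11
Click 3 (0,2) count=2: revealed 1 new [(0,2)] -> total=12

Answer: 12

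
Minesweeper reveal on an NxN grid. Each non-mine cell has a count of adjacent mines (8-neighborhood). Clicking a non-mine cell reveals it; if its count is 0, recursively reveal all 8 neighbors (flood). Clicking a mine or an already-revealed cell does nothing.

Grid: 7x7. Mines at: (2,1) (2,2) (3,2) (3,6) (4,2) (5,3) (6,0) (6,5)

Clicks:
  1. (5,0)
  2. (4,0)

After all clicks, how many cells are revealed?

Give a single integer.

Click 1 (5,0) count=1: revealed 1 new [(5,0)] -> total=1
Click 2 (4,0) count=0: revealed 5 new [(3,0) (3,1) (4,0) (4,1) (5,1)] -> total=6

Answer: 6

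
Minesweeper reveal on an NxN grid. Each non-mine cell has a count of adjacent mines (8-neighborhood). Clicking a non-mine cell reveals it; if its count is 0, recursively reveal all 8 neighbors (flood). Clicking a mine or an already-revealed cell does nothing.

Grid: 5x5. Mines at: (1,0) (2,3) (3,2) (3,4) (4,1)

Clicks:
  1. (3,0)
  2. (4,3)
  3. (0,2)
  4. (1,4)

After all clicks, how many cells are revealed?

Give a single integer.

Click 1 (3,0) count=1: revealed 1 new [(3,0)] -> total=1
Click 2 (4,3) count=2: revealed 1 new [(4,3)] -> total=2
Click 3 (0,2) count=0: revealed 8 new [(0,1) (0,2) (0,3) (0,4) (1,1) (1,2) (1,3) (1,4)] -> total=10
Click 4 (1,4) count=1: revealed 0 new [(none)] -> total=10

Answer: 10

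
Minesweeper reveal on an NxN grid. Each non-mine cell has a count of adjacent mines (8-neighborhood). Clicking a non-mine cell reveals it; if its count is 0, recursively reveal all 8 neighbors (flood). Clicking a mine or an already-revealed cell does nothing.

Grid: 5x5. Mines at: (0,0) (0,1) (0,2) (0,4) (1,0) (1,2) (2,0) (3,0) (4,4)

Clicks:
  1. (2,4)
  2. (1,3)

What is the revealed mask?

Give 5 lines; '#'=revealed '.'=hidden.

Answer: .....
...##
...##
...##
.....

Derivation:
Click 1 (2,4) count=0: revealed 6 new [(1,3) (1,4) (2,3) (2,4) (3,3) (3,4)] -> total=6
Click 2 (1,3) count=3: revealed 0 new [(none)] -> total=6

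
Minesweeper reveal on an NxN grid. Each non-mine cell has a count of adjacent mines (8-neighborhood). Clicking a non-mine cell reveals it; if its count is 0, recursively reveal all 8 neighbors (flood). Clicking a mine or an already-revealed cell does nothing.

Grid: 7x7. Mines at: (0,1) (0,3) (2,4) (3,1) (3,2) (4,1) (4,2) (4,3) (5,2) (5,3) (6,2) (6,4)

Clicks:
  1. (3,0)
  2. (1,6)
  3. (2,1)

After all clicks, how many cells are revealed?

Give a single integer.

Answer: 21

Derivation:
Click 1 (3,0) count=2: revealed 1 new [(3,0)] -> total=1
Click 2 (1,6) count=0: revealed 19 new [(0,4) (0,5) (0,6) (1,4) (1,5) (1,6) (2,5) (2,6) (3,4) (3,5) (3,6) (4,4) (4,5) (4,6) (5,4) (5,5) (5,6) (6,5) (6,6)] -> total=20
Click 3 (2,1) count=2: revealed 1 new [(2,1)] -> total=21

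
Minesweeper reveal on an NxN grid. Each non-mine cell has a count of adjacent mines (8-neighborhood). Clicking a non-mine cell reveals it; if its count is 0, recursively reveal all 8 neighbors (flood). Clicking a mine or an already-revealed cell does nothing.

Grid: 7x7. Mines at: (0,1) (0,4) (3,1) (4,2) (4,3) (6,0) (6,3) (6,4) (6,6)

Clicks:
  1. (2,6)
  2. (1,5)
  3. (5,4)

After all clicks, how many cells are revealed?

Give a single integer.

Answer: 23

Derivation:
Click 1 (2,6) count=0: revealed 23 new [(0,5) (0,6) (1,2) (1,3) (1,4) (1,5) (1,6) (2,2) (2,3) (2,4) (2,5) (2,6) (3,2) (3,3) (3,4) (3,5) (3,6) (4,4) (4,5) (4,6) (5,4) (5,5) (5,6)] -> total=23
Click 2 (1,5) count=1: revealed 0 new [(none)] -> total=23
Click 3 (5,4) count=3: revealed 0 new [(none)] -> total=23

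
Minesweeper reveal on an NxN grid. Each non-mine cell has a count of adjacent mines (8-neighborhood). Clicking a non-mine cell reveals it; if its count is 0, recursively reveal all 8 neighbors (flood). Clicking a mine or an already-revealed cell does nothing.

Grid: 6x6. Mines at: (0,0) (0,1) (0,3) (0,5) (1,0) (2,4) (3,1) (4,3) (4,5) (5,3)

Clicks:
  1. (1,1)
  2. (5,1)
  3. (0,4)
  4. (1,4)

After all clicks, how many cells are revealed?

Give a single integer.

Click 1 (1,1) count=3: revealed 1 new [(1,1)] -> total=1
Click 2 (5,1) count=0: revealed 6 new [(4,0) (4,1) (4,2) (5,0) (5,1) (5,2)] -> total=7
Click 3 (0,4) count=2: revealed 1 new [(0,4)] -> total=8
Click 4 (1,4) count=3: revealed 1 new [(1,4)] -> total=9

Answer: 9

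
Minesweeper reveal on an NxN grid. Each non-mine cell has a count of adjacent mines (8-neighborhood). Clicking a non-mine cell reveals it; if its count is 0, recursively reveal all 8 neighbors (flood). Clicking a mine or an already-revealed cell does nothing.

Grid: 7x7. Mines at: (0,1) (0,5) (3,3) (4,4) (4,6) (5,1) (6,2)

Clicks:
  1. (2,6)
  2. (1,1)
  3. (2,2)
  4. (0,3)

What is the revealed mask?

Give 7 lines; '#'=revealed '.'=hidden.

Click 1 (2,6) count=0: revealed 9 new [(1,4) (1,5) (1,6) (2,4) (2,5) (2,6) (3,4) (3,5) (3,6)] -> total=9
Click 2 (1,1) count=1: revealed 1 new [(1,1)] -> total=10
Click 3 (2,2) count=1: revealed 1 new [(2,2)] -> total=11
Click 4 (0,3) count=0: revealed 6 new [(0,2) (0,3) (0,4) (1,2) (1,3) (2,3)] -> total=17

Answer: ..###..
.######
..#####
....###
.......
.......
.......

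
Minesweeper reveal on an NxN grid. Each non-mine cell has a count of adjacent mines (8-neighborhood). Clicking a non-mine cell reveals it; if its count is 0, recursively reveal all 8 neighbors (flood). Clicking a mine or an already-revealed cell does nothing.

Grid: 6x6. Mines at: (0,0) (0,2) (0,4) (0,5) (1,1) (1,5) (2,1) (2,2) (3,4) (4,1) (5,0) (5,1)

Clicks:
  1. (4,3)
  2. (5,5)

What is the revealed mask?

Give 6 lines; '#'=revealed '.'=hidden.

Click 1 (4,3) count=1: revealed 1 new [(4,3)] -> total=1
Click 2 (5,5) count=0: revealed 7 new [(4,2) (4,4) (4,5) (5,2) (5,3) (5,4) (5,5)] -> total=8

Answer: ......
......
......
......
..####
..####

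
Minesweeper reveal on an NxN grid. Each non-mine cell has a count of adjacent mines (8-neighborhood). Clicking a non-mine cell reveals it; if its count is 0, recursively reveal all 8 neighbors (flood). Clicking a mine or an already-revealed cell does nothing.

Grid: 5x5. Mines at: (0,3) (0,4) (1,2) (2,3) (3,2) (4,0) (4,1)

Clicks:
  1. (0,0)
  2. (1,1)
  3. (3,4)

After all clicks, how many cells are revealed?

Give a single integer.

Click 1 (0,0) count=0: revealed 8 new [(0,0) (0,1) (1,0) (1,1) (2,0) (2,1) (3,0) (3,1)] -> total=8
Click 2 (1,1) count=1: revealed 0 new [(none)] -> total=8
Click 3 (3,4) count=1: revealed 1 new [(3,4)] -> total=9

Answer: 9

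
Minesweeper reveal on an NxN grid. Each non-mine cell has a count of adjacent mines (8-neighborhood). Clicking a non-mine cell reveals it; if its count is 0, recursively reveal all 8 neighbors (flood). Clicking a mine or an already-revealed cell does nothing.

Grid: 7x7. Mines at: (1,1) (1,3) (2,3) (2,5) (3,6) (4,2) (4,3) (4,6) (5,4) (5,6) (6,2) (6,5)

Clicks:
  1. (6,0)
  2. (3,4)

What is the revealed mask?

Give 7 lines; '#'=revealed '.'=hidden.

Click 1 (6,0) count=0: revealed 10 new [(2,0) (2,1) (3,0) (3,1) (4,0) (4,1) (5,0) (5,1) (6,0) (6,1)] -> total=10
Click 2 (3,4) count=3: revealed 1 new [(3,4)] -> total=11

Answer: .......
.......
##.....
##..#..
##.....
##.....
##.....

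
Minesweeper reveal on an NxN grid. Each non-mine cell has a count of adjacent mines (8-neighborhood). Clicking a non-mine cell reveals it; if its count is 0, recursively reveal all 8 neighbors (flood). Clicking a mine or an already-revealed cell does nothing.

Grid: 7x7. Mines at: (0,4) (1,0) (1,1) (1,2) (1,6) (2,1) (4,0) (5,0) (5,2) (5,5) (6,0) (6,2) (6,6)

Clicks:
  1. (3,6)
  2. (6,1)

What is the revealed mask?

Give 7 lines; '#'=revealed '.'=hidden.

Click 1 (3,6) count=0: revealed 18 new [(1,3) (1,4) (1,5) (2,2) (2,3) (2,4) (2,5) (2,6) (3,2) (3,3) (3,4) (3,5) (3,6) (4,2) (4,3) (4,4) (4,5) (4,6)] -> total=18
Click 2 (6,1) count=4: revealed 1 new [(6,1)] -> total=19

Answer: .......
...###.
..#####
..#####
..#####
.......
.#.....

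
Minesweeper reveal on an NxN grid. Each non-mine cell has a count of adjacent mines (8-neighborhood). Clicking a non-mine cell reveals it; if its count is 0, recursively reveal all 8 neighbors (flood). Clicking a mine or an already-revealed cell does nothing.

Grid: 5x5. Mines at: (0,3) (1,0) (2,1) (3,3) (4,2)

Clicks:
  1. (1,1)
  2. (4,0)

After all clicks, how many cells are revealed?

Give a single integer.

Click 1 (1,1) count=2: revealed 1 new [(1,1)] -> total=1
Click 2 (4,0) count=0: revealed 4 new [(3,0) (3,1) (4,0) (4,1)] -> total=5

Answer: 5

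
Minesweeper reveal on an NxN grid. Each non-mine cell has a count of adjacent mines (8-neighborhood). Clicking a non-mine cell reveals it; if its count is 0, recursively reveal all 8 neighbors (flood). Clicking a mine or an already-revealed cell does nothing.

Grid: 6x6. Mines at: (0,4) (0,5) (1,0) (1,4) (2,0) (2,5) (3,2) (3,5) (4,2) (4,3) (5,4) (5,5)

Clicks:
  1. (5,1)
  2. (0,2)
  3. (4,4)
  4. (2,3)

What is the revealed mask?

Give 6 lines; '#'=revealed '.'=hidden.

Click 1 (5,1) count=1: revealed 1 new [(5,1)] -> total=1
Click 2 (0,2) count=0: revealed 9 new [(0,1) (0,2) (0,3) (1,1) (1,2) (1,3) (2,1) (2,2) (2,3)] -> total=10
Click 3 (4,4) count=4: revealed 1 new [(4,4)] -> total=11
Click 4 (2,3) count=2: revealed 0 new [(none)] -> total=11

Answer: .###..
.###..
.###..
......
....#.
.#....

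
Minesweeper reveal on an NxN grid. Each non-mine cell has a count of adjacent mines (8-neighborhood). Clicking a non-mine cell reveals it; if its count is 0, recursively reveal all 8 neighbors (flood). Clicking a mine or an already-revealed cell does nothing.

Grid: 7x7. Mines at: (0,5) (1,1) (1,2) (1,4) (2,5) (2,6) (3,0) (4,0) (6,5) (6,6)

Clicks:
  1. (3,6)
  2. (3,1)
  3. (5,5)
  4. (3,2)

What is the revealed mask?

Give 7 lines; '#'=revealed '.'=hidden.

Answer: .......
.......
.####..
.######
.######
#######
#####..

Derivation:
Click 1 (3,6) count=2: revealed 1 new [(3,6)] -> total=1
Click 2 (3,1) count=2: revealed 1 new [(3,1)] -> total=2
Click 3 (5,5) count=2: revealed 1 new [(5,5)] -> total=3
Click 4 (3,2) count=0: revealed 25 new [(2,1) (2,2) (2,3) (2,4) (3,2) (3,3) (3,4) (3,5) (4,1) (4,2) (4,3) (4,4) (4,5) (4,6) (5,0) (5,1) (5,2) (5,3) (5,4) (5,6) (6,0) (6,1) (6,2) (6,3) (6,4)] -> total=28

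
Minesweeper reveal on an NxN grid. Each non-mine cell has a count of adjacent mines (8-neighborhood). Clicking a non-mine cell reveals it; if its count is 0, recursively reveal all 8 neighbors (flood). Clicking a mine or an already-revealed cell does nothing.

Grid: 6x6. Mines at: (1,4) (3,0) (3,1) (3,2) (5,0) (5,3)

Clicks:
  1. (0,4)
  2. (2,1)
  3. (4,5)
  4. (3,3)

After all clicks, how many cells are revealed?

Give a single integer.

Click 1 (0,4) count=1: revealed 1 new [(0,4)] -> total=1
Click 2 (2,1) count=3: revealed 1 new [(2,1)] -> total=2
Click 3 (4,5) count=0: revealed 11 new [(2,3) (2,4) (2,5) (3,3) (3,4) (3,5) (4,3) (4,4) (4,5) (5,4) (5,5)] -> total=13
Click 4 (3,3) count=1: revealed 0 new [(none)] -> total=13

Answer: 13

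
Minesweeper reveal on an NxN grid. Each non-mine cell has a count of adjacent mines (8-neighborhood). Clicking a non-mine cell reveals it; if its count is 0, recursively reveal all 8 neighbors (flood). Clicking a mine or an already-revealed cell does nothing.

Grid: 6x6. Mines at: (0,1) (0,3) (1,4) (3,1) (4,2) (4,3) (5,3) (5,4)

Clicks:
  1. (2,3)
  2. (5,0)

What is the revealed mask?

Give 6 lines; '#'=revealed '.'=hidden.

Answer: ......
......
...#..
......
##....
##....

Derivation:
Click 1 (2,3) count=1: revealed 1 new [(2,3)] -> total=1
Click 2 (5,0) count=0: revealed 4 new [(4,0) (4,1) (5,0) (5,1)] -> total=5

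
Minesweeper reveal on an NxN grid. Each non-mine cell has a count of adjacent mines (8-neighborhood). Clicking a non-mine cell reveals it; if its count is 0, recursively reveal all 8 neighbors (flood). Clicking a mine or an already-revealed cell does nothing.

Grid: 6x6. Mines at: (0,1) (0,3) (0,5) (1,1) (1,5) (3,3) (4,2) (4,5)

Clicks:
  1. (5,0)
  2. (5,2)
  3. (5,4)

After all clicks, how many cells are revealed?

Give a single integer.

Click 1 (5,0) count=0: revealed 8 new [(2,0) (2,1) (3,0) (3,1) (4,0) (4,1) (5,0) (5,1)] -> total=8
Click 2 (5,2) count=1: revealed 1 new [(5,2)] -> total=9
Click 3 (5,4) count=1: revealed 1 new [(5,4)] -> total=10

Answer: 10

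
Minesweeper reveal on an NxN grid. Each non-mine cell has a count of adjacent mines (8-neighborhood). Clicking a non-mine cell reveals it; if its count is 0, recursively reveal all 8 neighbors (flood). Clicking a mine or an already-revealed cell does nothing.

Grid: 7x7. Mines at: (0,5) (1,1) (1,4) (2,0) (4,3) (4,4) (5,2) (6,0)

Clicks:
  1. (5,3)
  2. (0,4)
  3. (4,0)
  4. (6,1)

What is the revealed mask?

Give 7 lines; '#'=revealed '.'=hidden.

Click 1 (5,3) count=3: revealed 1 new [(5,3)] -> total=1
Click 2 (0,4) count=2: revealed 1 new [(0,4)] -> total=2
Click 3 (4,0) count=0: revealed 6 new [(3,0) (3,1) (4,0) (4,1) (5,0) (5,1)] -> total=8
Click 4 (6,1) count=2: revealed 1 new [(6,1)] -> total=9

Answer: ....#..
.......
.......
##.....
##.....
##.#...
.#.....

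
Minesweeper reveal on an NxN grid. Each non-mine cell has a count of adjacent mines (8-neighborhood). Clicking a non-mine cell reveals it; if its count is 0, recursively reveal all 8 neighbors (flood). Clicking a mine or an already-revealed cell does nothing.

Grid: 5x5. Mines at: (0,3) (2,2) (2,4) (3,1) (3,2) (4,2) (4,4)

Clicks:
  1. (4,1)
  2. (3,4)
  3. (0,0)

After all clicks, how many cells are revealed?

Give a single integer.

Click 1 (4,1) count=3: revealed 1 new [(4,1)] -> total=1
Click 2 (3,4) count=2: revealed 1 new [(3,4)] -> total=2
Click 3 (0,0) count=0: revealed 8 new [(0,0) (0,1) (0,2) (1,0) (1,1) (1,2) (2,0) (2,1)] -> total=10

Answer: 10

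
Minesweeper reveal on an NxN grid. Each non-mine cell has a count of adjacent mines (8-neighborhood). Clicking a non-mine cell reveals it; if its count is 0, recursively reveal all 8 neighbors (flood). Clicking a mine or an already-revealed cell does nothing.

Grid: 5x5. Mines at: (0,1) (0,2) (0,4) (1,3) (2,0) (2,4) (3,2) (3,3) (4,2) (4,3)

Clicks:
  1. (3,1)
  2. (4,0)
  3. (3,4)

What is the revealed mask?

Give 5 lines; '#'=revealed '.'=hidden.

Answer: .....
.....
.....
##..#
##...

Derivation:
Click 1 (3,1) count=3: revealed 1 new [(3,1)] -> total=1
Click 2 (4,0) count=0: revealed 3 new [(3,0) (4,0) (4,1)] -> total=4
Click 3 (3,4) count=3: revealed 1 new [(3,4)] -> total=5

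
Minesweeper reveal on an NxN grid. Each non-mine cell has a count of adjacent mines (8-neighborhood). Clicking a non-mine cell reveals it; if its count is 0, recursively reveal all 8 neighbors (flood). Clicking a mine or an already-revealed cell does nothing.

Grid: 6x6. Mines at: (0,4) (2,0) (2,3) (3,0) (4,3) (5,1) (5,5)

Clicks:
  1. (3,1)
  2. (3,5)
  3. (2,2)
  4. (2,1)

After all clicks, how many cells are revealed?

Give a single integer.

Click 1 (3,1) count=2: revealed 1 new [(3,1)] -> total=1
Click 2 (3,5) count=0: revealed 8 new [(1,4) (1,5) (2,4) (2,5) (3,4) (3,5) (4,4) (4,5)] -> total=9
Click 3 (2,2) count=1: revealed 1 new [(2,2)] -> total=10
Click 4 (2,1) count=2: revealed 1 new [(2,1)] -> total=11

Answer: 11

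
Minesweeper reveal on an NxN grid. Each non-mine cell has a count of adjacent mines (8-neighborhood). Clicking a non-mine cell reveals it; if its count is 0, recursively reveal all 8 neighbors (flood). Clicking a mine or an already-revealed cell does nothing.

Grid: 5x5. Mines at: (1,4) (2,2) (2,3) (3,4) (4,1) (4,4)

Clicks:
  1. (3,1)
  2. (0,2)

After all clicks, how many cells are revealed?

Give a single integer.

Answer: 12

Derivation:
Click 1 (3,1) count=2: revealed 1 new [(3,1)] -> total=1
Click 2 (0,2) count=0: revealed 11 new [(0,0) (0,1) (0,2) (0,3) (1,0) (1,1) (1,2) (1,3) (2,0) (2,1) (3,0)] -> total=12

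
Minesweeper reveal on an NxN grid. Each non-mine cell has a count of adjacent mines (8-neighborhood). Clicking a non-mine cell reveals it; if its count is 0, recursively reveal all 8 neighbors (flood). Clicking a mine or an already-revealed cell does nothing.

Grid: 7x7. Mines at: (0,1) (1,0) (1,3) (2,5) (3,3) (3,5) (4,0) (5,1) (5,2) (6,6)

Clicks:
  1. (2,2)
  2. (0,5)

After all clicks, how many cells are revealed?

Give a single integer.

Answer: 7

Derivation:
Click 1 (2,2) count=2: revealed 1 new [(2,2)] -> total=1
Click 2 (0,5) count=0: revealed 6 new [(0,4) (0,5) (0,6) (1,4) (1,5) (1,6)] -> total=7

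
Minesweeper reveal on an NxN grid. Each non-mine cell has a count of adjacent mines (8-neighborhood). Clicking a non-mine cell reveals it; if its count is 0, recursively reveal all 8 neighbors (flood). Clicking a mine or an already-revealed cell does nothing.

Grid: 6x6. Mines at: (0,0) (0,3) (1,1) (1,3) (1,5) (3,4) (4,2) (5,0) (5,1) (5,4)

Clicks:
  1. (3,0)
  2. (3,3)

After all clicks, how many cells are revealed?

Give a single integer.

Answer: 7

Derivation:
Click 1 (3,0) count=0: revealed 6 new [(2,0) (2,1) (3,0) (3,1) (4,0) (4,1)] -> total=6
Click 2 (3,3) count=2: revealed 1 new [(3,3)] -> total=7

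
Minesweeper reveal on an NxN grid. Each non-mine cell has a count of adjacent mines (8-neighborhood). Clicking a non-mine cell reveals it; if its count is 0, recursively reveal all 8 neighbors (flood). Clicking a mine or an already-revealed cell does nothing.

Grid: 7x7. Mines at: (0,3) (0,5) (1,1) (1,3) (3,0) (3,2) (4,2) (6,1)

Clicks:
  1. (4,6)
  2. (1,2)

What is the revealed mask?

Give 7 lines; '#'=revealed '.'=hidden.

Answer: .......
..#.###
...####
...####
...####
..#####
..#####

Derivation:
Click 1 (4,6) count=0: revealed 25 new [(1,4) (1,5) (1,6) (2,3) (2,4) (2,5) (2,6) (3,3) (3,4) (3,5) (3,6) (4,3) (4,4) (4,5) (4,6) (5,2) (5,3) (5,4) (5,5) (5,6) (6,2) (6,3) (6,4) (6,5) (6,6)] -> total=25
Click 2 (1,2) count=3: revealed 1 new [(1,2)] -> total=26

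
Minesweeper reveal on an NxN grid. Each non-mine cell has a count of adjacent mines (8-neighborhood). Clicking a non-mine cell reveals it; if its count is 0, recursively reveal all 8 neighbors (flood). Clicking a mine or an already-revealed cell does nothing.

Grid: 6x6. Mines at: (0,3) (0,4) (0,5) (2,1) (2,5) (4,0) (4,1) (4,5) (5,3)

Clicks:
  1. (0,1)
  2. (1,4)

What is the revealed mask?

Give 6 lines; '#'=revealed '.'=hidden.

Click 1 (0,1) count=0: revealed 6 new [(0,0) (0,1) (0,2) (1,0) (1,1) (1,2)] -> total=6
Click 2 (1,4) count=4: revealed 1 new [(1,4)] -> total=7

Answer: ###...
###.#.
......
......
......
......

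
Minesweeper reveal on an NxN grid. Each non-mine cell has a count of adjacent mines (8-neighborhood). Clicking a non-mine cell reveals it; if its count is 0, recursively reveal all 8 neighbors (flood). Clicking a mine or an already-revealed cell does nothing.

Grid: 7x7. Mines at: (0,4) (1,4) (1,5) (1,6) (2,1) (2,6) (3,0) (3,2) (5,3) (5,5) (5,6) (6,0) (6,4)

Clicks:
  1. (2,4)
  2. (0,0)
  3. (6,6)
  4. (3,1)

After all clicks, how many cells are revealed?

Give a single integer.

Answer: 11

Derivation:
Click 1 (2,4) count=2: revealed 1 new [(2,4)] -> total=1
Click 2 (0,0) count=0: revealed 8 new [(0,0) (0,1) (0,2) (0,3) (1,0) (1,1) (1,2) (1,3)] -> total=9
Click 3 (6,6) count=2: revealed 1 new [(6,6)] -> total=10
Click 4 (3,1) count=3: revealed 1 new [(3,1)] -> total=11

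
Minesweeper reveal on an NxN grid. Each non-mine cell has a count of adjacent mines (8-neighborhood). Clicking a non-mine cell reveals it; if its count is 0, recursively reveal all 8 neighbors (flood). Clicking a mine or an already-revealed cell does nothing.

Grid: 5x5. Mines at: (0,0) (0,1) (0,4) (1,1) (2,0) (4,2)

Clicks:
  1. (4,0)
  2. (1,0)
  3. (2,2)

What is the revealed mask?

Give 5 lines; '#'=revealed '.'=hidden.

Answer: .....
#....
..#..
##...
##...

Derivation:
Click 1 (4,0) count=0: revealed 4 new [(3,0) (3,1) (4,0) (4,1)] -> total=4
Click 2 (1,0) count=4: revealed 1 new [(1,0)] -> total=5
Click 3 (2,2) count=1: revealed 1 new [(2,2)] -> total=6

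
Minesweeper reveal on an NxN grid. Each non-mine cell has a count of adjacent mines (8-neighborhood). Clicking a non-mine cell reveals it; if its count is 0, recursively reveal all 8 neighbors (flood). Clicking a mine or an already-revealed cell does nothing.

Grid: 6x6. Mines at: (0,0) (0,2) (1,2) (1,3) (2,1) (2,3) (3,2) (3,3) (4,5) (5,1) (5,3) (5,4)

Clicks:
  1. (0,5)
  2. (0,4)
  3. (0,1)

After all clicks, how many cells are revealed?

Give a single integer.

Answer: 9

Derivation:
Click 1 (0,5) count=0: revealed 8 new [(0,4) (0,5) (1,4) (1,5) (2,4) (2,5) (3,4) (3,5)] -> total=8
Click 2 (0,4) count=1: revealed 0 new [(none)] -> total=8
Click 3 (0,1) count=3: revealed 1 new [(0,1)] -> total=9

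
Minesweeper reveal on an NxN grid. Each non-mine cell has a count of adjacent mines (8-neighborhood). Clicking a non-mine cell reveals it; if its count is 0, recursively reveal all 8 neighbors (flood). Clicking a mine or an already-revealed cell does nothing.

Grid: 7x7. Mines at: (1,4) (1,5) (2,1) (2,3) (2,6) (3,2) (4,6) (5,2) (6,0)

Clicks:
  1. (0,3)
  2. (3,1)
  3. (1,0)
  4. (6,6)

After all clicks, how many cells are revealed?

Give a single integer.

Click 1 (0,3) count=1: revealed 1 new [(0,3)] -> total=1
Click 2 (3,1) count=2: revealed 1 new [(3,1)] -> total=2
Click 3 (1,0) count=1: revealed 1 new [(1,0)] -> total=3
Click 4 (6,6) count=0: revealed 14 new [(3,3) (3,4) (3,5) (4,3) (4,4) (4,5) (5,3) (5,4) (5,5) (5,6) (6,3) (6,4) (6,5) (6,6)] -> total=17

Answer: 17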